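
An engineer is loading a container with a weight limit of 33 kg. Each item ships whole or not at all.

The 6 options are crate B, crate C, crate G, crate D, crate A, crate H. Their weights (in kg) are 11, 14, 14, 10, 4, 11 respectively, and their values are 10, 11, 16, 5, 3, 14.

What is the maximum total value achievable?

Allowing fractional choices, the relaxed optimum would be about 37.3, but items are indivisible.
crate C + crate G + crate A: weight 14 + 14 + 4 = 32 ≤ 33, value 11 + 16 + 3 = 30.
crate G + crate H: weight 14 + 11 = 25 ≤ 33, value 16 + 14 = 30.
crate G + crate A + crate H: weight 14 + 4 + 11 = 29 ≤ 33, value 16 + 3 + 14 = 33.
Best is crate G, crate A, and crate H with total value 33.

33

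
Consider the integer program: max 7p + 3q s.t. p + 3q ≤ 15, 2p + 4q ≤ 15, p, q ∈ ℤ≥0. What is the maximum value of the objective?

(p,q)=(7,0) is feasible, giving 49.
(p,q)=(6,0) is feasible, giving 42.
The best lattice point is (7,0), giving 49.

49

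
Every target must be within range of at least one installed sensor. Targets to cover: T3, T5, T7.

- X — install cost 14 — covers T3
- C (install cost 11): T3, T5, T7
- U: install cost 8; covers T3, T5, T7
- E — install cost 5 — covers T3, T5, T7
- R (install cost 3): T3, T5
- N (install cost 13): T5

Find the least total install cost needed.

The greedy cost-per-new-target heuristic would pick R and E for 8, but a cheaper cover exists.
E alone covers T3, T5, T7 — every target.
Total install cost: 5.
No cover costs less than 5.

5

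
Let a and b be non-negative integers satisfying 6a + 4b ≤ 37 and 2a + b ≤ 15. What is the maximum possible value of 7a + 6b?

54

(a,b)=(0,9) is feasible, giving 54.
(a,b)=(0,8) is feasible, giving 48.
The best lattice point is (0,9), giving 54.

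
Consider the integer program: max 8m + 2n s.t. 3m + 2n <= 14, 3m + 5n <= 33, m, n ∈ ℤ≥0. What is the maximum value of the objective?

34

The continuous relaxation peaks at (4.67, 0) with value 37.33; rounding to a feasible lattice point costs some objective.
(m,n)=(4,1): 3·4+2·1=14≤14, 3·4+5·1=17≤33, objective 34.
(m,n)=(4,0): 3·4+2·0=12≤14, 3·4+5·0=12≤33, objective 32.
(m,n)=(3,2): 3·3+2·2=13≤14, 3·3+5·2=19≤33, objective 28.
Maximum is 34 at (m,n)=(4,1).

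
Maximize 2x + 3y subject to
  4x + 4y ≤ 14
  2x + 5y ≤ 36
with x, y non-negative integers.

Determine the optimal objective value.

9

(x,y)=(0,3): 4·0+4·3=12≤14, 2·0+5·3=15≤36, objective 9.
(x,y)=(1,2): 4·1+4·2=12≤14, 2·1+5·2=12≤36, objective 8.
(x,y)=(0,2): 4·0+4·2=8≤14, 2·0+5·2=10≤36, objective 6.
Maximum is 9 at (x,y)=(0,3).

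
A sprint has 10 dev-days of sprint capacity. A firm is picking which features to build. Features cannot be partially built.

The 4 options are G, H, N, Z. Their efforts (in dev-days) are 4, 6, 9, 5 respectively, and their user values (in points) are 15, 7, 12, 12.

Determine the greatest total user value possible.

Allowing fractional choices, the relaxed optimum would be about 28.3, but features are indivisible.
G + H: effort 4 + 6 = 10 ≤ 10, user value 15 + 7 = 22.
G: effort 4 ≤ 10, user value 15.
G + Z: effort 4 + 5 = 9 ≤ 10, user value 15 + 12 = 27.
Best is G and Z with total user value 27.

27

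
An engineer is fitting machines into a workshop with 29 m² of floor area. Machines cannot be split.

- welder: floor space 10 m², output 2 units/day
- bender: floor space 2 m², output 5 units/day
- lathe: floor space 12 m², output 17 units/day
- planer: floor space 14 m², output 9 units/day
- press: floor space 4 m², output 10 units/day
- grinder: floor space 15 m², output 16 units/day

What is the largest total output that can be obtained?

38

This is a 0-1 knapsack instance.
Allowing fractional choices, the relaxed optimum would be about 43.7, but machines are indivisible.
bender + lathe + grinder: floor space 2 + 12 + 15 = 29 ≤ 29, output 5 + 17 + 16 = 38.
lathe + grinder: floor space 12 + 15 = 27 ≤ 29, output 17 + 16 = 33.
welder + bender + lathe + press: floor space 10 + 2 + 12 + 4 = 28 ≤ 29, output 2 + 5 + 17 + 10 = 34.
Best is bender, lathe, and grinder with total output 38.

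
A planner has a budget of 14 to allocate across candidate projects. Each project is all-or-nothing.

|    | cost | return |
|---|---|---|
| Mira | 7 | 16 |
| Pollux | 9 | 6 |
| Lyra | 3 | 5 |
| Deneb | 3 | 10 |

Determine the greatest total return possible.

Mira + Lyra + Deneb: cost 7 + 3 + 3 = 13 ≤ 14, return 16 + 5 + 10 = 31.
Mira + Deneb: cost 7 + 3 = 10 ≤ 14, return 16 + 10 = 26.
Best is Mira, Lyra, and Deneb with total return 31.

31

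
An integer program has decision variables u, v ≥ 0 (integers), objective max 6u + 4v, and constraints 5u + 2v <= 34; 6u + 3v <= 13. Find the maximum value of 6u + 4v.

(u,v)=(0,4): 5·0+2·4=8≤34, 6·0+3·4=12≤13, objective 16.
(u,v)=(0,3): 5·0+2·3=6≤34, 6·0+3·3=9≤13, objective 12.
Maximum is 16 at (u,v)=(0,4).

16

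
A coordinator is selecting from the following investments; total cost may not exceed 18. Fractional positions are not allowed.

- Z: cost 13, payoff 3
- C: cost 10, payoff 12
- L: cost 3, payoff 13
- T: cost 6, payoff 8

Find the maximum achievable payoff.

25

Allowing fractional choices, the relaxed optimum would be about 31.8, but investments are indivisible.
L + T: cost 3 + 6 = 9 ≤ 18, payoff 13 + 8 = 21.
C + T: cost 10 + 6 = 16 ≤ 18, payoff 12 + 8 = 20.
C + L: cost 10 + 3 = 13 ≤ 18, payoff 12 + 13 = 25.
Best is C and L with total payoff 25.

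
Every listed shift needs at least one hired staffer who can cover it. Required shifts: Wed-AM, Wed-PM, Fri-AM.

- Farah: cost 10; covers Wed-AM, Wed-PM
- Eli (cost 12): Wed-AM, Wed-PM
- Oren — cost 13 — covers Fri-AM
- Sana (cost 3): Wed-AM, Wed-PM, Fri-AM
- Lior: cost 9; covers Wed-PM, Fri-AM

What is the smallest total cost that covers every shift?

3

Sana alone covers Wed-AM, Wed-PM, Fri-AM — every shift.
Total cost: 3.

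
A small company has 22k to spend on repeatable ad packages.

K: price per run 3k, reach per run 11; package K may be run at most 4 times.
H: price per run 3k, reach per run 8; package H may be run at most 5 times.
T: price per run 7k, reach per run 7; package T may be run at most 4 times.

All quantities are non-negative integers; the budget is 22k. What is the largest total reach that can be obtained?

Take 4×K and 3×H: price 21 ≤ 22, reach 4·11 + 3·8 = 68.
K has the best ratio (11/3) and is taken to its limit of 4; remaining capacity is filled optimally with the others.

68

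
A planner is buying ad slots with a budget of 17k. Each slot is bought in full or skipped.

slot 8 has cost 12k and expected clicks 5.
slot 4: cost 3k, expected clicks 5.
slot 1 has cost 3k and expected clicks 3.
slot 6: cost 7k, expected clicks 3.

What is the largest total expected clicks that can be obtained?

11

This is a 0-1 knapsack instance.
Allowing fractional choices, the relaxed optimum would be about 12.7, but ad slots are indivisible.
slot 4 + slot 1: cost 3 + 3 = 6 ≤ 17, expected clicks 5 + 3 = 8.
slot 8 + slot 4: cost 12 + 3 = 15 ≤ 17, expected clicks 5 + 5 = 10.
slot 4 + slot 1 + slot 6: cost 3 + 3 + 7 = 13 ≤ 17, expected clicks 5 + 3 + 3 = 11.
Best is slot 4, slot 1, and slot 6 with total expected clicks 11.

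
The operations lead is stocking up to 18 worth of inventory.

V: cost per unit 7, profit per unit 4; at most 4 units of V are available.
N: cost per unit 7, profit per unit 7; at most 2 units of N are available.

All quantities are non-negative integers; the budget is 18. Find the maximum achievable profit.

This is a bounded integer knapsack.
N has the best ratio (7/7); taking only N gives at most 2×7 = 14 (stopped by the cost limit).
Optimal: 2×N: cost 14 ≤ 18, profit 2·7 = 14.

14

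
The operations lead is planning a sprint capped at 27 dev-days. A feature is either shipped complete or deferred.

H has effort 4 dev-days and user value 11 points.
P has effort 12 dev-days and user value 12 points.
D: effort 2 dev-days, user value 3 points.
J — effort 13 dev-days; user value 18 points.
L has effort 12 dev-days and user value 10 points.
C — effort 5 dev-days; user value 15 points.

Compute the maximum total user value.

47

Treat it as a binary knapsack problem.
Take H, D, J, and C: effort 4 + 2 + 13 + 5 = 24 ≤ 27, user value 11 + 3 + 18 + 15 = 47.
No other feasible combination does better.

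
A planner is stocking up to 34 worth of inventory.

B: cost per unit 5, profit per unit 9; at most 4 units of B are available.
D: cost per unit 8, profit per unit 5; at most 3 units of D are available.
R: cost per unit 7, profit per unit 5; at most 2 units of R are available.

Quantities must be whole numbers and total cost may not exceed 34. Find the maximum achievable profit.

46

This is a bounded integer knapsack.
B has the best ratio (9/5); taking only B gives at most 4×9 = 36 (stopped by the supply cap of 4).
Mixing does better — 4×B and 2×R: cost 34 ≤ 34, profit 4·9 + 2·5 = 46.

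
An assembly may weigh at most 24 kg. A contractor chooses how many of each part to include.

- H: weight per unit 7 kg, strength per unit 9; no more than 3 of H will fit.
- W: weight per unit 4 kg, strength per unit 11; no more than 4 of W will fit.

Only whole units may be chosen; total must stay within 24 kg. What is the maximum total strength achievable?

53

1×H and 4×W: weight 23 ≤ 24, strength 1·9 + 4·11 = 53.
4×W: weight 16 ≤ 24, strength 4·11 = 44.
Best is 53.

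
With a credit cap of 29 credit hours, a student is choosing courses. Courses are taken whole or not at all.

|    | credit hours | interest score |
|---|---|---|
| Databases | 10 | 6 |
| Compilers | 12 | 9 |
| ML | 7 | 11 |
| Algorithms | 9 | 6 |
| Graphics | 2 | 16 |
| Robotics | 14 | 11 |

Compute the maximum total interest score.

39

This is a 0-1 knapsack instance.
Allowing fractional choices, the relaxed optimum would be about 42.5, but courses are indivisible.
Databases + ML + Algorithms + Graphics: credit hours 10 + 7 + 9 + 2 = 28 ≤ 29, interest score 6 + 11 + 6 + 16 = 39.
ML + Graphics + Robotics: credit hours 7 + 2 + 14 = 23 ≤ 29, interest score 11 + 16 + 11 = 38.
Compilers + ML + Graphics: credit hours 12 + 7 + 2 = 21 ≤ 29, interest score 9 + 11 + 16 = 36.
Best is Databases, ML, Algorithms, and Graphics with total interest score 39.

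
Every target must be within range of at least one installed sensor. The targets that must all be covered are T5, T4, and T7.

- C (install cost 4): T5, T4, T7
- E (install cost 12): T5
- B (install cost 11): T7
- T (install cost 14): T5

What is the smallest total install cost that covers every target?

This is an integer covering problem.
C alone covers T5, T4, T7 — every target.
Total install cost: 4.
No cover costs less than 4.

4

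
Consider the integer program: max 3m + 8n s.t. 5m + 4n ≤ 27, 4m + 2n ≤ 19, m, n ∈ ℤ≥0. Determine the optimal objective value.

48

Relaxing integrality, the LP optimum is 54.00 at (m,n) = (0, 6.75), which is not an integer point.
(m,n)=(0,6): 5·0+4·6=24≤27, 4·0+2·6=12≤19, objective 48.
(m,n)=(1,5): 5·1+4·5=25≤27, 4·1+2·5=14≤19, objective 43.
(m,n)=(0,5): 5·0+4·5=20≤27, 4·0+2·5=10≤19, objective 40.
The best lattice point is (0,6), giving 48.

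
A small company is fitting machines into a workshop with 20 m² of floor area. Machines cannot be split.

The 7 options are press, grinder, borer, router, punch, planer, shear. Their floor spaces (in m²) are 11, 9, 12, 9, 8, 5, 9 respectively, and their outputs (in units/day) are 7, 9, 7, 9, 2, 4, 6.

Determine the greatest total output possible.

18

Treat it as a binary knapsack problem.
press + grinder: floor space 11 + 9 = 20 ≤ 20, output 7 + 9 = 16.
press + router: floor space 11 + 9 = 20 ≤ 20, output 7 + 9 = 16.
grinder + router: floor space 9 + 9 = 18 ≤ 20, output 9 + 9 = 18.
Best is grinder and router with total output 18.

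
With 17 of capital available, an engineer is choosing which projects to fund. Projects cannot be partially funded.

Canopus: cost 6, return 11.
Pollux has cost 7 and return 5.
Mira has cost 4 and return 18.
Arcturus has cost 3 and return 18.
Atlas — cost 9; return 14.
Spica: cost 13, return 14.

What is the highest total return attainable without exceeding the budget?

50

Allowing fractional choices, the relaxed optimum would be about 53.2, but projects are indivisible.
Canopus + Mira + Arcturus: cost 6 + 4 + 3 = 13 ≤ 17, return 11 + 18 + 18 = 47.
Pollux + Mira + Arcturus: cost 7 + 4 + 3 = 14 ≤ 17, return 5 + 18 + 18 = 41.
Mira + Arcturus + Atlas: cost 4 + 3 + 9 = 16 ≤ 17, return 18 + 18 + 14 = 50.
Best is Mira, Arcturus, and Atlas with total return 50.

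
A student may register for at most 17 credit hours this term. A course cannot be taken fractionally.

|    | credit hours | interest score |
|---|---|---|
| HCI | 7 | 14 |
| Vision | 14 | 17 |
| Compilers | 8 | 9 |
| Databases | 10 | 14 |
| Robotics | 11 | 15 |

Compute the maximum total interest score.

HCI + Databases: credit hours 7 + 10 = 17 ≤ 17, interest score 14 + 14 = 28.
Vision: credit hours 14 ≤ 17, interest score 17.
HCI + Compilers: credit hours 7 + 8 = 15 ≤ 17, interest score 14 + 9 = 23.
Best is HCI and Databases with total interest score 28.

28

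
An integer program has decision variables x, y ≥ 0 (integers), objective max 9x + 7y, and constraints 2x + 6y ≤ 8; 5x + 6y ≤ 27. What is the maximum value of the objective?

(x,y)=(4,0): 2·4+6·0=8≤8, 5·4+6·0=20≤27, objective 36.
(x,y)=(3,0): 2·3+6·0=6≤8, 5·3+6·0=15≤27, objective 27.
No feasible integer point exceeds 36.

36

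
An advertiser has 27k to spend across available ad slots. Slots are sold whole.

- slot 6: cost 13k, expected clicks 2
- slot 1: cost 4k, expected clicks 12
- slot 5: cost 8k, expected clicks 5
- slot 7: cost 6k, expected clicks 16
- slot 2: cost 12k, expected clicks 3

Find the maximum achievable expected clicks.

33

Treat it as a binary knapsack problem.
Allowing fractional choices, the relaxed optimum would be about 35.2, but ad slots are indivisible.
slot 1 + slot 5 + slot 7: cost 4 + 8 + 6 = 18 ≤ 27, expected clicks 12 + 5 + 16 = 33.
slot 6 + slot 1 + slot 7: cost 13 + 4 + 6 = 23 ≤ 27, expected clicks 2 + 12 + 16 = 30.
slot 1 + slot 7 + slot 2: cost 4 + 6 + 12 = 22 ≤ 27, expected clicks 12 + 16 + 3 = 31.
Best is slot 1, slot 5, and slot 7 with total expected clicks 33.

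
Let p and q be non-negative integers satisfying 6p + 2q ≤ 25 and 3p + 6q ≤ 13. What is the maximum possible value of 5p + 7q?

(p,q)=(4,0): 6·4+2·0=24≤25, 3·4+6·0=12≤13, objective 20.
(p,q)=(3,0): 6·3+2·0=18≤25, 3·3+6·0=9≤13, objective 15.
The best lattice point is (4,0), giving 20.

20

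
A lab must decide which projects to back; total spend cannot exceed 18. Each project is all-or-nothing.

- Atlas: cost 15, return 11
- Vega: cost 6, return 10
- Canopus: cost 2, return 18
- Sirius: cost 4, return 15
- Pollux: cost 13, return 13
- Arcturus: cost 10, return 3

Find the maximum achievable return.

43

Canopus + Sirius + Arcturus: cost 2 + 4 + 10 = 16 ≤ 18, return 18 + 15 + 3 = 36.
Vega + Canopus + Sirius: cost 6 + 2 + 4 = 12 ≤ 18, return 10 + 18 + 15 = 43.
Best is Vega, Canopus, and Sirius with total return 43.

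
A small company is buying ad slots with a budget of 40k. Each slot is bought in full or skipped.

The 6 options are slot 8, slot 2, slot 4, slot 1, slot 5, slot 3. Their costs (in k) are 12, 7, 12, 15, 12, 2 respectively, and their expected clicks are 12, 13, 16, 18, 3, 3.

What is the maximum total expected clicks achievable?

Allowing fractional choices, the relaxed optimum would be about 54.0, but ad slots are indivisible.
slot 2 + slot 4 + slot 1: cost 7 + 12 + 15 = 34 ≤ 40, expected clicks 13 + 16 + 18 = 47.
slot 2 + slot 4 + slot 1 + slot 3: cost 7 + 12 + 15 + 2 = 36 ≤ 40, expected clicks 13 + 16 + 18 + 3 = 50.
Best is slot 2, slot 4, slot 1, and slot 3 with total expected clicks 50.

50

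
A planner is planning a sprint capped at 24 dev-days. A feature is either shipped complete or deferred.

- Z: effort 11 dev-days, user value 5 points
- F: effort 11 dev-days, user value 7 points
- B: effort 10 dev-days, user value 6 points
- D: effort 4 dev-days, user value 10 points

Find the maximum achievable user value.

Take F and D: effort 11 + 4 = 15 ≤ 24, user value 7 + 10 = 17.
No other feasible combination does better.

17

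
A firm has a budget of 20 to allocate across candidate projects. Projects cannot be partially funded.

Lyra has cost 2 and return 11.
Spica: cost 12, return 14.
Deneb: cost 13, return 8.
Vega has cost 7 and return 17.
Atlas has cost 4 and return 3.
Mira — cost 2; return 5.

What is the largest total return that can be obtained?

Take Lyra, Vega, Atlas, and Mira: cost 2 + 7 + 4 + 2 = 15 ≤ 20, return 11 + 17 + 3 + 5 = 36.
No other feasible combination does better.

36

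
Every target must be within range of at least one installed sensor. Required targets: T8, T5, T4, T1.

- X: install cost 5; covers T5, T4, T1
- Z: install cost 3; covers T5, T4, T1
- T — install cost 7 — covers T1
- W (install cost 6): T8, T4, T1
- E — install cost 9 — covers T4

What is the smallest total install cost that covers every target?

This is an integer covering problem.
Choose Z and W: together they cover T8, T5, T4, T1 — every target.
Total install cost: 3 + 6 = 9.
No cover costs less than 9.

9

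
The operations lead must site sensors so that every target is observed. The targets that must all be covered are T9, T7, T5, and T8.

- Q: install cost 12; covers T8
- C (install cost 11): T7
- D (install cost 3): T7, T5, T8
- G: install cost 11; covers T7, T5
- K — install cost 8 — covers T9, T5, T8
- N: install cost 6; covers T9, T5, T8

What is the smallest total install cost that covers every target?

9

This is a weighted set-cover instance.
Choose D and N: together they cover T9, T7, T5, T8 — every target.
Total install cost: 3 + 6 = 9.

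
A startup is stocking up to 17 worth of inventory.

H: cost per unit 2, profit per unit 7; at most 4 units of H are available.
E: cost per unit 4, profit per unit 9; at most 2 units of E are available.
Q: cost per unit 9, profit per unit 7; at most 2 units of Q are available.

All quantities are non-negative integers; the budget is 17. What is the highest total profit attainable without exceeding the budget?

4×H and 2×E: cost 16 ≤ 17, profit 4·7 + 2·9 = 46.
3×H and 2×E: cost 14 ≤ 17, profit 3·7 + 2·9 = 39.
Best is 46.

46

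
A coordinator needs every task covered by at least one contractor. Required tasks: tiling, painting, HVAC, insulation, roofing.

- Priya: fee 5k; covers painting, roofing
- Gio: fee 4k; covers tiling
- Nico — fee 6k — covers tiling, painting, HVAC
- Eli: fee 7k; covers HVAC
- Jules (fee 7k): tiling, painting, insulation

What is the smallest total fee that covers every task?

Choose Priya, Nico, and Jules: together they cover tiling, painting, HVAC, insulation, roofing — every task.
Total fee: 5 + 6 + 7 = 18.
No cover costs less than 18.

18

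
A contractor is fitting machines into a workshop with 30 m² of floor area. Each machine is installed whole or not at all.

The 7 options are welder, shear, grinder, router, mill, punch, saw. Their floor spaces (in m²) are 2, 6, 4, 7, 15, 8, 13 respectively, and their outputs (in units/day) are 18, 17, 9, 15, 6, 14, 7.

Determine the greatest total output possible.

73

Take welder, shear, grinder, router, and punch: floor space 2 + 6 + 4 + 7 + 8 = 27 ≤ 30, output 18 + 17 + 9 + 15 + 14 = 73.
No other feasible combination does better.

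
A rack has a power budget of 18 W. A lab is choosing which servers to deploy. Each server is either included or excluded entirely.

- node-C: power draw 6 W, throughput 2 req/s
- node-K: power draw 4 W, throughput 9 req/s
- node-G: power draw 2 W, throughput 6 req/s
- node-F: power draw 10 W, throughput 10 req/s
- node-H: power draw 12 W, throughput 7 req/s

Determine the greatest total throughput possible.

25

Treat it as a binary knapsack problem.
Allowing fractional choices, the relaxed optimum would be about 26.2, but servers are indivisible.
node-K + node-F: power draw 4 + 10 = 14 ≤ 18, throughput 9 + 10 = 19.
node-K + node-G + node-F: power draw 4 + 2 + 10 = 16 ≤ 18, throughput 9 + 6 + 10 = 25.
node-K + node-G + node-H: power draw 4 + 2 + 12 = 18 ≤ 18, throughput 9 + 6 + 7 = 22.
Best is node-K, node-G, and node-F with total throughput 25.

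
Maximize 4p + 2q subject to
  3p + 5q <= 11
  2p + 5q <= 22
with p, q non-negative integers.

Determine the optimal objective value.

12

The continuous relaxation peaks at (3.67, 0) with value 14.67; rounding to a feasible lattice point costs some objective.
(p,q)=(3,0) is feasible, giving 12.
(p,q)=(2,1) is feasible, giving 10.
The best lattice point is (3,0), giving 12.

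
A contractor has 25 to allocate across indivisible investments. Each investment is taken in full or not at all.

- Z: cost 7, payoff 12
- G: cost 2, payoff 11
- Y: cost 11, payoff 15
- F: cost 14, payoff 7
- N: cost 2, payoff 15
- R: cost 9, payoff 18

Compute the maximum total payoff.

Allowing fractional choices, the relaxed optimum would be about 62.8, but investments are indivisible.
Z + G + N + R: cost 7 + 2 + 2 + 9 = 20 ≤ 25, payoff 12 + 11 + 15 + 18 = 56.
G + Y + N + R: cost 2 + 11 + 2 + 9 = 24 ≤ 25, payoff 11 + 15 + 15 + 18 = 59.
Best is G, Y, N, and R with total payoff 59.

59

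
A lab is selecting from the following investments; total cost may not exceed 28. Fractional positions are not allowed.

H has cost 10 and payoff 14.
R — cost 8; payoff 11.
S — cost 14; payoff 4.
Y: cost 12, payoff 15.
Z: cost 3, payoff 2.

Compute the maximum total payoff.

31

Allowing fractional choices, the relaxed optimum would be about 37.5, but investments are indivisible.
H + Y: cost 10 + 12 = 22 ≤ 28, payoff 14 + 15 = 29.
H + Y + Z: cost 10 + 12 + 3 = 25 ≤ 28, payoff 14 + 15 + 2 = 31.
R + Y + Z: cost 8 + 12 + 3 = 23 ≤ 28, payoff 11 + 15 + 2 = 28.
Best is H, Y, and Z with total payoff 31.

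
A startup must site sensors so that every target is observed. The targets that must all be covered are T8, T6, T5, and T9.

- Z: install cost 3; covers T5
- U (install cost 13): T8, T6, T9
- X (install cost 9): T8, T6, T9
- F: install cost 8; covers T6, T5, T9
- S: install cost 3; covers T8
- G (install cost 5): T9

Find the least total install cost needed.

Choose F and S: together they cover T8, T6, T5, T9 — every target.
Total install cost: 8 + 3 = 11.
No cover costs less than 11.

11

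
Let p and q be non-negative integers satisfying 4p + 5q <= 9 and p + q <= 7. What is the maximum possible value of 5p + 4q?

10

Relaxing integrality, the LP optimum is 11.25 at (p,q) = (2.25, 0), which is not an integer point.
(p,q)=(2,0): 4·2+5·0=8≤9, 1·2+1·0=2≤7, objective 10.
(p,q)=(1,1): 4·1+5·1=9≤9, 1·1+1·1=2≤7, objective 9.
(p,q)=(1,0): 4·1+5·0=4≤9, 1·1+1·0=1≤7, objective 5.
Maximum is 10 at (p,q)=(2,0).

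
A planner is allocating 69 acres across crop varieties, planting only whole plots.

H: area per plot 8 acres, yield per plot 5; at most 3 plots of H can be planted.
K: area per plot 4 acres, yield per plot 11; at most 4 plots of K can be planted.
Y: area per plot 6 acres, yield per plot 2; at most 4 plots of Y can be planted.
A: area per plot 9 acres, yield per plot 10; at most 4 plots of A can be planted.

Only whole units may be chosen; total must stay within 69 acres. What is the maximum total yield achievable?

94

K has the best ratio (11/4); taking only K gives at most 4×11 = 44 (stopped by the supply cap of 4).
Mixing does better — 2×H, 4×K, and 4×A: area 68 ≤ 69, yield 2·5 + 4·11 + 4·10 = 94.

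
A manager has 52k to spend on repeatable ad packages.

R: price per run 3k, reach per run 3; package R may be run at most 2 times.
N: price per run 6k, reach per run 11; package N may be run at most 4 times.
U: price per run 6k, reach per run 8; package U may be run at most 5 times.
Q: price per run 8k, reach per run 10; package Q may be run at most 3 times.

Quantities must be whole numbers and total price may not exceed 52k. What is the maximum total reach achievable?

Take 4×N, 2×U, and 2×Q: price 52 ≤ 52, reach 4·11 + 2·8 + 2·10 = 80.
N has the best ratio (11/6) and is taken to its limit of 4; remaining capacity is filled optimally with the others.

80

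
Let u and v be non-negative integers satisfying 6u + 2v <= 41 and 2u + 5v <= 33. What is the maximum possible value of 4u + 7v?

51

(u,v)=(4,5): 6·4+2·5=34≤41, 2·4+5·5=33≤33, objective 51.
(u,v)=(5,4): 6·5+2·4=38≤41, 2·5+5·4=30≤33, objective 48.
(u,v)=(3,5): 6·3+2·5=28≤41, 2·3+5·5=31≤33, objective 47.
The best lattice point is (4,5), giving 51.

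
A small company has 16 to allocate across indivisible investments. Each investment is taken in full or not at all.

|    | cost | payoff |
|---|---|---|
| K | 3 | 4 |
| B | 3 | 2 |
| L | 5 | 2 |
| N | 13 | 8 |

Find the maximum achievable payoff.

12

Treat it as a binary knapsack problem.
Allowing fractional choices, the relaxed optimum would be about 12.2, but investments are indivisible.
K + B + L: cost 3 + 3 + 5 = 11 ≤ 16, payoff 4 + 2 + 2 = 8.
K + N: cost 3 + 13 = 16 ≤ 16, payoff 4 + 8 = 12.
B + N: cost 3 + 13 = 16 ≤ 16, payoff 2 + 8 = 10.
Best is K and N with total payoff 12.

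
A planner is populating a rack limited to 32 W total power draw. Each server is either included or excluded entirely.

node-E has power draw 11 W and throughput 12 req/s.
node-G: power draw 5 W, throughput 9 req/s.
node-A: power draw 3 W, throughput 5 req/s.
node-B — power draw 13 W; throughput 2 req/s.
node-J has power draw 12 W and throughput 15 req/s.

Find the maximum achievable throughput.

41

This is an integer program with binary decision variables.
Allowing fractional choices, the relaxed optimum would be about 41.2, but servers are indivisible.
node-E + node-G + node-J: power draw 11 + 5 + 12 = 28 ≤ 32, throughput 12 + 9 + 15 = 36.
node-E + node-A + node-J: power draw 11 + 3 + 12 = 26 ≤ 32, throughput 12 + 5 + 15 = 32.
node-E + node-G + node-A + node-J: power draw 11 + 5 + 3 + 12 = 31 ≤ 32, throughput 12 + 9 + 5 + 15 = 41.
Best is node-E, node-G, node-A, and node-J with total throughput 41.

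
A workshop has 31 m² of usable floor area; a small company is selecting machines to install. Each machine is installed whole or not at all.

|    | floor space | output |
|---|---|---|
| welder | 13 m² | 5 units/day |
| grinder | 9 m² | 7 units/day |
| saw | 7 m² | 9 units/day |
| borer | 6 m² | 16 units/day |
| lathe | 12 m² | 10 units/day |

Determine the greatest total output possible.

35

Allowing fractional choices, the relaxed optimum would be about 39.7, but machines are indivisible.
grinder + borer + lathe: floor space 9 + 6 + 12 = 27 ≤ 31, output 7 + 16 + 10 = 33.
saw + borer + lathe: floor space 7 + 6 + 12 = 25 ≤ 31, output 9 + 16 + 10 = 35.
Best is saw, borer, and lathe with total output 35.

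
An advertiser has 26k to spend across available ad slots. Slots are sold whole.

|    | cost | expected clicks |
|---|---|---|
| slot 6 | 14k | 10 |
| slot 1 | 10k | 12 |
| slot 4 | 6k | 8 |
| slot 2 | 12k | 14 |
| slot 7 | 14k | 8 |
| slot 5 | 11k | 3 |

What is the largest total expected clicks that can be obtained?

26

slot 4 + slot 2: cost 6 + 12 = 18 ≤ 26, expected clicks 8 + 14 = 22.
slot 6 + slot 2: cost 14 + 12 = 26 ≤ 26, expected clicks 10 + 14 = 24.
slot 1 + slot 2: cost 10 + 12 = 22 ≤ 26, expected clicks 12 + 14 = 26.
Best is slot 1 and slot 2 with total expected clicks 26.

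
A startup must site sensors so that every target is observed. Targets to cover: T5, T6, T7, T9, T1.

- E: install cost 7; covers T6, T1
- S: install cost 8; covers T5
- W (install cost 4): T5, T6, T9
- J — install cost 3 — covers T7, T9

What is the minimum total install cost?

14

Choose E, W, and J: together they cover T5, T6, T7, T9, T1 — every target.
Total install cost: 7 + 4 + 3 = 14.
No cover costs less than 14.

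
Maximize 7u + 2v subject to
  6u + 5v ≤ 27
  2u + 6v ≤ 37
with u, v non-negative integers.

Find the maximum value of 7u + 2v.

28

The continuous relaxation peaks at (4.5, 0) with value 31.50; rounding to a feasible lattice point costs some objective.
(u,v)=(4,0): 6·4+5·0=24≤27, 2·4+6·0=8≤37, objective 28.
(u,v)=(3,1): 6·3+5·1=23≤27, 2·3+6·1=12≤37, objective 23.
(u,v)=(3,0): 6·3+5·0=18≤27, 2·3+6·0=6≤37, objective 21.
No feasible integer point exceeds 28.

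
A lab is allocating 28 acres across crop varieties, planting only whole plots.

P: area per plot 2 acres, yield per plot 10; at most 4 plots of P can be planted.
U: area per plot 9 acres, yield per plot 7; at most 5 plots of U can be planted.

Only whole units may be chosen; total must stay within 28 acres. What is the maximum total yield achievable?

54

Take 4×P and 2×U: area 26 ≤ 28, yield 4·10 + 2·7 = 54.
P has the best ratio (10/2) and is taken to its limit of 4; remaining capacity is filled optimally with the others.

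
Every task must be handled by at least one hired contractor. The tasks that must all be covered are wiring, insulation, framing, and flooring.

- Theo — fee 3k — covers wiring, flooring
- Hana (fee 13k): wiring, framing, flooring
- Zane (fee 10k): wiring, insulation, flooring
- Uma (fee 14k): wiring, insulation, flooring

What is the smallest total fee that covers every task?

Choose Hana and Zane: together they cover wiring, insulation, framing, flooring — every task.
Total fee: 13 + 10 = 23.

23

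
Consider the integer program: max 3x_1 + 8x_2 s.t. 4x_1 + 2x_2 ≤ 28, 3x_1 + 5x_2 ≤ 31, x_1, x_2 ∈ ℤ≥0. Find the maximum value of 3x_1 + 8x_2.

The continuous relaxation peaks at (0, 6.2) with value 49.60; rounding to a feasible lattice point costs some objective.
(x_1,x_2)=(0,6): 4·0+2·6=12≤28, 3·0+5·6=30≤31, objective 48.
(x_1,x_2)=(1,5): 4·1+2·5=14≤28, 3·1+5·5=28≤31, objective 43.
(x_1,x_2)=(0,5): 4·0+2·5=10≤28, 3·0+5·5=25≤31, objective 40.
Maximum is 48 at (x_1,x_2)=(0,6).

48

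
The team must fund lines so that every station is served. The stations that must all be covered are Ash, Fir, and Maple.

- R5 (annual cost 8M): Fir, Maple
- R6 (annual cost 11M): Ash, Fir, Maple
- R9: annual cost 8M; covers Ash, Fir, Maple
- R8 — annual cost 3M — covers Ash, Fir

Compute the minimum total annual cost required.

8

R9 alone covers Ash, Fir, Maple — every station.
Total annual cost: 8.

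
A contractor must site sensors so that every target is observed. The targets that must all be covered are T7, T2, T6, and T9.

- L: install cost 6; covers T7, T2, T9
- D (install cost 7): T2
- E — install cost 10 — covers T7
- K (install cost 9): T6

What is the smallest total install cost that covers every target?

15

Choose L and K: together they cover T7, T2, T6, T9 — every target.
Total install cost: 6 + 9 = 15.
No cover costs less than 15.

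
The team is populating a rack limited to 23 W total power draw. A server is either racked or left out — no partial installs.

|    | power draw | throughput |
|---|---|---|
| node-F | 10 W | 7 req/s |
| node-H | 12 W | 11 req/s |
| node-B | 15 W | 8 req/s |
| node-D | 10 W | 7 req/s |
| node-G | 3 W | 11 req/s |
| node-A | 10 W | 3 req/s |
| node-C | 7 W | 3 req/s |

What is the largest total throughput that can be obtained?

Take node-H, node-G, and node-C: power draw 12 + 3 + 7 = 22 ≤ 23, throughput 11 + 11 + 3 = 25.
No feasible combination exceeds this.

25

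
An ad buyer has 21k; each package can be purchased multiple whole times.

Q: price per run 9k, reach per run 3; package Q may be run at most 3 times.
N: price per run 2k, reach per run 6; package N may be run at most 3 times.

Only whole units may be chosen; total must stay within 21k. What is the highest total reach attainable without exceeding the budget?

21

N has the best ratio (6/2); taking only N gives at most 3×6 = 18 (stopped by the supply cap of 3).
Mixing does better — 1×Q and 3×N: price 15 ≤ 21, reach 1·3 + 3·6 = 21.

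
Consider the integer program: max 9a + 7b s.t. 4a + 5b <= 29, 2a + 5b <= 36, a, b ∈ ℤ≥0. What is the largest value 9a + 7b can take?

(a,b)=(7,0): 4·7+5·0=28≤29, 2·7+5·0=14≤36, objective 63.
(a,b)=(6,1): 4·6+5·1=29≤29, 2·6+5·1=17≤36, objective 61.
(a,b)=(6,0): 4·6+5·0=24≤29, 2·6+5·0=12≤36, objective 54.
The best lattice point is (7,0), giving 63.

63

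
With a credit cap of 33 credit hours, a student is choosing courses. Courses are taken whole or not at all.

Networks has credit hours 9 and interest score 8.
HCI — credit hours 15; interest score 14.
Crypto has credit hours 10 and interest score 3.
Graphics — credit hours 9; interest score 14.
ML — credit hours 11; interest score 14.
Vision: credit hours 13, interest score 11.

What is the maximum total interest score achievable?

39

Allowing fractional choices, the relaxed optimum would be about 40.1, but courses are indivisible.
Networks + HCI + Graphics: credit hours 9 + 15 + 9 = 33 ≤ 33, interest score 8 + 14 + 14 = 36.
Graphics + ML + Vision: credit hours 9 + 11 + 13 = 33 ≤ 33, interest score 14 + 14 + 11 = 39.
Networks + Graphics + ML: credit hours 9 + 9 + 11 = 29 ≤ 33, interest score 8 + 14 + 14 = 36.
Best is Graphics, ML, and Vision with total interest score 39.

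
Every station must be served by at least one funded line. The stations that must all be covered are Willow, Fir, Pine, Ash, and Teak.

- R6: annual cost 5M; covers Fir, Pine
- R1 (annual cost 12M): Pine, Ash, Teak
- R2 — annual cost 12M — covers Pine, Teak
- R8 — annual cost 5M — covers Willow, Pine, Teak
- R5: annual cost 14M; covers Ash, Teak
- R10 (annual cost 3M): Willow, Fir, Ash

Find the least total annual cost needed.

Choose R8 and R10: together they cover Willow, Fir, Pine, Ash, Teak — every station.
Total annual cost: 5 + 3 = 8.

8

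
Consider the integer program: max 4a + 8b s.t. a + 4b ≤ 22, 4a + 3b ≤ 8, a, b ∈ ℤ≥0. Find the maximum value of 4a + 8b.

(a,b)=(0,2): 1·0+4·2=8≤22, 4·0+3·2=6≤8, objective 16.
(a,b)=(1,1): 1·1+4·1=5≤22, 4·1+3·1=7≤8, objective 12.
(a,b)=(0,1): 1·0+4·1=4≤22, 4·0+3·1=3≤8, objective 8.
The best lattice point is (0,2), giving 16.

16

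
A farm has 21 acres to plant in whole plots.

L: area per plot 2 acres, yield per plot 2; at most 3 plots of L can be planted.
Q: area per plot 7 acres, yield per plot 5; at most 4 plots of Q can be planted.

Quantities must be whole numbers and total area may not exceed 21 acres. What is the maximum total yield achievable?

3×Q: area 21 ≤ 21, yield 3·5 = 15.
3×L and 2×Q: area 20 ≤ 21, yield 3·2 + 2·5 = 16.
Best is 16.

16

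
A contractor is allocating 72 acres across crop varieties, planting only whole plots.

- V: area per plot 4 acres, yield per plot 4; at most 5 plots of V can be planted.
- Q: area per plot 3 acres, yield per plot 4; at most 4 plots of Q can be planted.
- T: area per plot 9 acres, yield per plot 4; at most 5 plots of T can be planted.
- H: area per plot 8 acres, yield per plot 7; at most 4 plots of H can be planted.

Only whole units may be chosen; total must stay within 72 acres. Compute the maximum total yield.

Take 4×V, 4×Q, 1×T, and 4×H: area 69 ≤ 72, yield 4·4 + 4·4 + 1·4 + 4·7 = 64.
Q has the best ratio (4/3) and is taken to its limit of 4; remaining capacity is filled optimally with the others.

64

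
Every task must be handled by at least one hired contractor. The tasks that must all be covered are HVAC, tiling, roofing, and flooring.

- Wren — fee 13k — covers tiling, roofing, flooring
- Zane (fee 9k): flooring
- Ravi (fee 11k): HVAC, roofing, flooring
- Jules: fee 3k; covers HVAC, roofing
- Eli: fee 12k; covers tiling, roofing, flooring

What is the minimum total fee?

Choose Jules and Eli: together they cover HVAC, tiling, roofing, flooring — every task.
Total fee: 3 + 12 = 15.

15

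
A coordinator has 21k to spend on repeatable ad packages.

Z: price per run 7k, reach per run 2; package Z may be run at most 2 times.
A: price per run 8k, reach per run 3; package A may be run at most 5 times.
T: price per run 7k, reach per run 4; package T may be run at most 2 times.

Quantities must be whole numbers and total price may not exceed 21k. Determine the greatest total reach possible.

10

T has the best ratio (4/7); taking only T gives at most 2×4 = 8 (stopped by the supply cap of 2).
Mixing does better — 1×Z and 2×T: price 21 ≤ 21, reach 1·2 + 2·4 = 10.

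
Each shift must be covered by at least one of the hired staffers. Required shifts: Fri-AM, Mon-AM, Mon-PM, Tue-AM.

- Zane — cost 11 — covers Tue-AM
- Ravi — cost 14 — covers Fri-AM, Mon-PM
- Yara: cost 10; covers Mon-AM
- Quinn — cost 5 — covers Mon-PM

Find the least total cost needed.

35

This is an integer covering problem.
The greedy cost-per-new-shift heuristic would pick Quinn, Yara, Zane, and Ravi for 40, but a cheaper cover exists.
Choose Zane, Ravi, and Yara: together they cover Fri-AM, Mon-AM, Mon-PM, Tue-AM — every shift.
Total cost: 11 + 14 + 10 = 35.
No cover costs less than 35.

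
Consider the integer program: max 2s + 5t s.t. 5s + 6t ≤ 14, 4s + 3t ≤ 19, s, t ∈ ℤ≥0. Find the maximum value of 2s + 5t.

(s,t)=(0,2) is feasible, giving 10.
(s,t)=(1,1) is feasible, giving 7.
(s,t)=(0,1) is feasible, giving 5.
The best lattice point is (0,2), giving 10.

10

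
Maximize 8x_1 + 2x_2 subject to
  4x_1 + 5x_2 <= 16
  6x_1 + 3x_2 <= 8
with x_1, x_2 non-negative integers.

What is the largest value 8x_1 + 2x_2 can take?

8

Relaxing integrality, the LP optimum is 10.67 at (x_1,x_2) = (1.33, 0), which is not an integer point.
(x_1,x_2)=(1,0): 4·1+5·0=4≤16, 6·1+3·0=6≤8, objective 8.
(x_1,x_2)=(0,1): 4·0+5·1=5≤16, 6·0+3·1=3≤8, objective 2.
(x_1,x_2)=(0,0): 4·0+5·0=0≤16, 6·0+3·0=0≤8, objective 0.
No feasible integer point exceeds 8.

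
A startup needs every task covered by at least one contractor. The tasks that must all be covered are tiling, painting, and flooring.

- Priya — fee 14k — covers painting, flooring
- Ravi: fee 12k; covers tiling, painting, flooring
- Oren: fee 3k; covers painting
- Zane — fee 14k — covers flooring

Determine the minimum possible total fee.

12

The greedy cost-per-new-task heuristic would pick Oren and Ravi for 15, but a cheaper cover exists.
Ravi alone covers tiling, painting, flooring — every task.
Total fee: 12.
No cover costs less than 12.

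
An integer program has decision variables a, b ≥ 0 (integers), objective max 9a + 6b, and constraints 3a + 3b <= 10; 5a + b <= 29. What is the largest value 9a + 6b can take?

Relaxing integrality, the LP optimum is 30.00 at (a,b) = (3.33, 0), which is not an integer point.
(a,b)=(3,0): 3·3+3·0=9≤10, 5·3+1·0=15≤29, objective 27.
(a,b)=(2,1): 3·2+3·1=9≤10, 5·2+1·1=11≤29, objective 24.
The best lattice point is (3,0), giving 27.

27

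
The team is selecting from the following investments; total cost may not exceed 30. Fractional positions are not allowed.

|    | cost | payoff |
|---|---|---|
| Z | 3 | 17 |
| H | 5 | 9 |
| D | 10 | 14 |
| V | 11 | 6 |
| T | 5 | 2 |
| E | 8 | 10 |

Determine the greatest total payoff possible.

Z + H + D + V: cost 3 + 5 + 10 + 11 = 29 ≤ 30, payoff 17 + 9 + 14 + 6 = 46.
Z + H + D + E: cost 3 + 5 + 10 + 8 = 26 ≤ 30, payoff 17 + 9 + 14 + 10 = 50.
Best is Z, H, D, and E with total payoff 50.

50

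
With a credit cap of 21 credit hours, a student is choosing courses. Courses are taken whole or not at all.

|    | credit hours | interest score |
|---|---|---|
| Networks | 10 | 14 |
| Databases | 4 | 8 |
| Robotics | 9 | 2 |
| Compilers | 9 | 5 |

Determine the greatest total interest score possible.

Treat it as a binary knapsack problem.
Allowing fractional choices, the relaxed optimum would be about 25.9, but courses are indivisible.
Networks + Compilers: credit hours 10 + 9 = 19 ≤ 21, interest score 14 + 5 = 19.
Networks + Databases: credit hours 10 + 4 = 14 ≤ 21, interest score 14 + 8 = 22.
Networks + Robotics: credit hours 10 + 9 = 19 ≤ 21, interest score 14 + 2 = 16.
Best is Networks and Databases with total interest score 22.

22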